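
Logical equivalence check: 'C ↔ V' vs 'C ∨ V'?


Expression 1: C ↔ V
Expression 2: C ∨ V
Truth table (C V | Expr1 Expr2):
  T T |   T     T
  T F |   F     T   ← differ
  F T |   F     T   ← differ
  F F |   T     F   ← differ
Counterexample: C=T, V=F gives Expr1 = F but Expr2 = T, so the expressions are NOT logically equivalent.

No


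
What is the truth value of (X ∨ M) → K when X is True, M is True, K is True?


X = True, M = True, K = True
Step 1: X ∨ M = True OR True = True
Step 2: (True) → K: false only when antecedent=True and K=False.
Result: True

True


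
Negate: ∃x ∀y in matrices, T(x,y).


Original: ∃x ∀y T(x,y)
Rule: ¬∀→∃, ¬∃→∀, negate predicate.
Negation: ∀x ∃y ¬T(x,y)

∀x ∃y ¬T(x,y)


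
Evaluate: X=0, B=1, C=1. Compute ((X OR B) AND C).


X OR B = 0|1 = 1
1 AND 1 = 1

1


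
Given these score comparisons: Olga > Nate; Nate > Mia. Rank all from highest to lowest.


Constraints: Olga > Nate; Nate > Mia
Method: at each step, the next-highest is the one remaining person who never appears on the smaller side of a constraint between remaining people.
  Step 1: remaining {Mia, Olga, Nate}; on the smaller side: {Mia, Nate} → Olga is next (Olga > Nate).
  Step 2: remaining {Mia, Nate}; on the smaller side: {Mia} → Nate is next (Nate > Mia).
  Step 3: only Mia remains → lowest.
Final ranking (highest to lowest):

Olga > Nate > Mia


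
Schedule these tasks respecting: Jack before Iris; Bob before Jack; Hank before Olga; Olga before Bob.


Constraints: Jack before Iris; Bob before Jack; Hank before Olga; Olga before Bob
Method: repeatedly schedule the remaining task that has no remaining task required before it.
  Step 1: remaining {Hank, Bob, Olga, Iris, Jack}; every task except Hank still has a predecessor pending → schedule Hank.
  Step 2: remaining {Bob, Olga, Iris, Jack}; every task except Olga still has a predecessor pending → schedule Olga.
  Step 3: remaining {Bob, Iris, Jack}; every task except Bob still has a predecessor pending → schedule Bob.
  Step 4: remaining {Iris, Jack}; every task except Jack still has a predecessor pending → schedule Jack.
  Step 5: only Iris remains → schedule Iris.
Resulting order:

Hank → Olga → Bob → Jack → Iris


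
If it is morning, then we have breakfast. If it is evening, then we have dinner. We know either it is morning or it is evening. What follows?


Constructive dilemma: (P → Q) ∧ (R → S), P ∨ R ⊢ Q ∨ S
Premise 1: it is morning → we have breakfast
Premise 2: it is evening → we have dinner
Premise 3: it is morning ∨ it is evening
Case 1: Assuming it is morning, then by Premise 1, we have breakfast.
Case 2: Assuming it is evening, then by Premise 2, we have dinner.
Since one of it is morning or it is evening must hold, we get we have breakfast or we have dinner.

We have breakfast or we have dinner.


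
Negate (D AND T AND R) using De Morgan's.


De Morgan's law: ¬(P ∧ Q ∧ R) ≡ ¬P ∨ ¬Q ∨ ¬R
¬(D ∧ T ∧ R) = ¬D ∨ ¬T ∨ ¬R

¬D ∨ ¬T ∨ ¬R


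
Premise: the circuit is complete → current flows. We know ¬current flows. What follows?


Modus tollens: P → Q, ¬Q ⊢ ¬P
P: the circuit is complete
Q: current flows
We have P → Q and Q is false.
By modus tollens, P must be false.

It is not the case that the circuit is complete


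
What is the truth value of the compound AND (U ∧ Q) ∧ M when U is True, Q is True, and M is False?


U = True, Q = True, M = False
Step 1: U ∧ Q = True AND True = True
Step 2: True ∧ M = True AND False = False
AND is true only when ALL operands are true.

False


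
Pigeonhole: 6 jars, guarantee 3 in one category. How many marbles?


Pigeonhole: to guarantee k in one of n categories, need (k-1)×n + 1.
k = 3, n = 6
Minimum = (3-1) × 6 + 1 = 2 × 6 + 1

13


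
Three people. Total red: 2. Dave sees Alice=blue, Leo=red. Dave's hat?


Total red = 2, seen red = 1
Own red = 2 - 1 = 1
Dave's hat is red.

red


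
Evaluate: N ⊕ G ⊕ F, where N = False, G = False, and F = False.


N = False, G = False, F = False
Step 1: N ⊕ G = False XOR False = False
Step 2: False ⊕ F = False XOR False = False
XOR is true when an odd number of operands are true.

False


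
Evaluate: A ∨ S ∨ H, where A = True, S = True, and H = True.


A = True, S = True, H = True
Step 1: A ∨ S = True OR True = True
Step 2: True ∨ H = True OR True = True
OR is true when at least one operand is true.

True


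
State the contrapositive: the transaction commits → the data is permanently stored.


Original: If the transaction commits, then the data is permanently stored
Contrapositive: If ¬Q, then ¬P
Negate Q: not (the data is permanently stored)
Negate P: not (the transaction commits)

If not (the data is permanently stored), then not (the transaction commits).


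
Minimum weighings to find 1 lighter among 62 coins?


Each weighing has 3 outcomes (left heavy / balance / right heavy), so k weighings distinguish at most 3^k cases; splitting into three near-equal groups achieves this.
Need 3^k ≥ 62: 3^3 = 27 < 62 ≤ 3^4 = 81
k = ⌈log₃(62)⌉ = 4

4


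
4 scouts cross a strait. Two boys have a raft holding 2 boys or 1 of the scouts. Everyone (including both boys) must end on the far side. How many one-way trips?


Per crossing of one of the scouts: boys→, one←, one of the scouts→, one← = 4 trips
4 × 4 = 16, + 1 final boys→ = 17
Minimum trips = 17

17


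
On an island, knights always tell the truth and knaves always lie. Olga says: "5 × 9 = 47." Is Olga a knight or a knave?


Statement: "5 × 9 = 47."
Actual: 5 × 9 = 45
Claimed: 47
Statement is FALSE → Olga lies → Knave

Knave


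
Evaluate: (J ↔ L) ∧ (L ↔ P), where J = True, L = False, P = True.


J = True, L = False, P = True
Step 1: J ↔ L is true when J and L have the same value. Result: False
Step 2: L ↔ P is true when L and P have the same value. Result: False
Step 3: False ∧ False = False

False


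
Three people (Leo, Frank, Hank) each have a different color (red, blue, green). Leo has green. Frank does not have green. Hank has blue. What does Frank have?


From clues:
  Hank → blue
  Leo → green
By elimination, Frank gets the remaining.

red


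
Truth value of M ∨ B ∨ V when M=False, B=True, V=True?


M = False, B = True, V = True
Expression: M ∨ B ∨ V
Step 1: M ∨ B = False OR True = True
Step 2: (True) ∨ V = True OR True = True

True


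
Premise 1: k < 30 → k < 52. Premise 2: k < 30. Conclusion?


Modus ponens: P → Q, P ⊢ Q
P: k < 30
Q: k < 52
We have P → Q and P is true.
By modus ponens, Q must be true.

k < 52


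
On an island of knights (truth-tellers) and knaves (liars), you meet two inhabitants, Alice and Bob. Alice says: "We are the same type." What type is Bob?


Alice says: "We are the same type."
Case 1: Alice is a Knight (truth-teller)
  Statement is true → they ARE the same → Bob is also a Knight
Case 2: Alice is a Knave (liar)
  Statement is false → they are NOT the same → Bob is a Knight
In both cases, Bob is a Knight.

Knight


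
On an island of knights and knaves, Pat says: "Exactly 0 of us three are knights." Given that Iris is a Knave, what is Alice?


Pat claims exactly 0 knights among Pat, Iris, Alice.
Given: Iris is a Knave.

Case 1: Pat is a Knight (tells truth)
  Then exactly 0 of the three are knights.
  Counting Pat, Iris: 1 knight(s) so far. Need -1 more → impossible.
Case 2: Pat is a Knave (lies)
  Then the count is NOT 0.
  If Alice = Knave, count = 0 = 0 → claim would be true, contradicts lie.
  If Alice = Knight, count = 1 ≠ 0 → lie confirmed ✓

Alice is a Knight.

Knight


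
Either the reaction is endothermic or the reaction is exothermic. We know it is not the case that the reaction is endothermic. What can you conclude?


Disjunctive syllogism: P ∨ Q, ¬P ⊢ Q
Disjunction: the reaction is endothermic ∨ the reaction is exothermic
We know it is not the case that the reaction is endothermic.
By disjunctive syllogism, the other disjunct must be true.

The reaction is exothermic


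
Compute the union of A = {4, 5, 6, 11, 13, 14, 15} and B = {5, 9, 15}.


A = {4, 5, 6, 11, 13, 14, 15}
B = {5, 9, 15}
Operation: union
All elements combined: 4, 5, 6, 9, 11, 13, 14, 15

{4, 5, 6, 9, 11, 13, 14, 15}


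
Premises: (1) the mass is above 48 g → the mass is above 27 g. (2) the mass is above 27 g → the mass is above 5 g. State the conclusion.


Hypothetical syllogism: P → Q, Q → R ⊢ P → R
Premise 1: the mass is above 48 g → the mass is above 27 g
Premise 2: the mass is above 27 g → the mass is above 5 g
Chain the implications: the middle term (the mass is above 27 g) links the two.
Conclusion: If the mass is above 48 g, then the mass is above 5 g.

If the mass is above 48 g, then the mass is above 5 g.


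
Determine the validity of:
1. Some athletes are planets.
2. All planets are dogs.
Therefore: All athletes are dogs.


Premise 1: Some athletes are planets.
Premise 2: All planets are dogs.
Conclusion: All athletes are dogs.
Fallacy: illicit minor. The minor term (athletes) is distributed in the conclusion ('All athletes ...') but undistributed in its premise ('Some athletes are planets' doesn't cover all athletes).
Only 'Some athletes are dogs' follows, not 'All'.

Invalid


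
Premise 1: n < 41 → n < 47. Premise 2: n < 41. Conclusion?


Modus ponens: P → Q, P ⊢ Q
P: n < 41
Q: n < 47
We have P → Q and P is true.
By modus ponens, Q must be true.

n < 47


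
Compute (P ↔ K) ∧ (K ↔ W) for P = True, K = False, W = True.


P = True, K = False, W = True
Step 1: P ↔ K is true when P and K have the same value. Result: False
Step 2: K ↔ W is true when K and W have the same value. Result: False
Step 3: False ∧ False = False

False


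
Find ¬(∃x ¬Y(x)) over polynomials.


Original: ∃x ¬Y(x)
Rule: ¬∀→∃, ¬∃→∀, negate predicate.
Negation: ∀x Y(x)

∀x Y(x)


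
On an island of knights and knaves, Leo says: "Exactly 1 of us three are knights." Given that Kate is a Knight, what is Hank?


Leo claims exactly 1 knights among Leo, Kate, Hank.
Given: Kate is a Knight.

Case 1: Leo is a Knight (tells truth)
  Then exactly 1 of the three are knights.
  Counting Leo, Kate: 2 knight(s) so far. Need -1 more → impossible.
Case 2: Leo is a Knave (lies)
  Then the count is NOT 1.
  If Hank = Knave, count = 1 = 1 → claim would be true, contradicts lie.
  If Hank = Knight, count = 2 ≠ 1 → lie confirmed ✓

Hank is a Knight.

Knight


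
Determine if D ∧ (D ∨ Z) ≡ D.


Expression 1: D ∧ (D ∨ Z)
Expression 2: D
Truth table (D Z | Expr1 Expr2):
  T T |   T     T
  T F |   T     T
  F T |   F     F
  F F |   F     F
All 4 rows agree, so the expressions are logically equivalent.

Yes


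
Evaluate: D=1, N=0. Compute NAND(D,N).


D AND N = 0
NOT(0) = 1

1


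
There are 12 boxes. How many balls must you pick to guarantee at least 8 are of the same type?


Pigeonhole: to guarantee k in one of n categories, need (k-1)×n + 1.
k = 8, n = 12
Minimum = (8-1) × 12 + 1 = 7 × 12 + 1

85


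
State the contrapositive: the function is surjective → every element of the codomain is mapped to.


Original: If the function is surjective, then every element of the codomain is mapped to
Contrapositive: If ¬Q, then ¬P
Negate Q: not (every element of the codomain is mapped to)
Negate P: not (the function is surjective)

If not (every element of the codomain is mapped to), then not (the function is surjective).


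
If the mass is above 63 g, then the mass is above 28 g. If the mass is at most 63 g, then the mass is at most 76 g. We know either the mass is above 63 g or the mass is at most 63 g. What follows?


Constructive dilemma: (P → Q) ∧ (R → S), P ∨ R ⊢ Q ∨ S
Premise 1: the mass is above 63 g → the mass is above 28 g
Premise 2: the mass is at most 63 g → the mass is at most 76 g
Premise 3: the mass is above 63 g ∨ the mass is at most 63 g
Case 1: Assuming the mass is above 63 g, then by Premise 1, the mass is above 28 g.
Case 2: Assuming the mass is at most 63 g, then by Premise 2, the mass is at most 76 g.
Since one of the mass is above 63 g or the mass is at most 63 g must hold, we get the mass is above 28 g or the mass is at most 76 g.

The mass is above 28 g or the mass is at most 76 g.


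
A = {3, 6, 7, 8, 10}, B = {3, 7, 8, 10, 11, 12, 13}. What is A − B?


A = {3, 6, 7, 8, 10}
B = {3, 7, 8, 10, 11, 12, 13}
Operation: difference A − B
In A but not B: 6

{6}


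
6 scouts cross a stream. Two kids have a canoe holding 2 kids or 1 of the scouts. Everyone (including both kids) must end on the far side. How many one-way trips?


Per crossing of one of the scouts: kids→, one←, one of the scouts→, one← = 4 trips
6 × 4 = 24, + 1 final kids→ = 25
Minimum trips = 25

25


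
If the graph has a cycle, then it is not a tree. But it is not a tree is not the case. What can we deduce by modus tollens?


Modus tollens: P → Q, ¬Q ⊢ ¬P
P: the graph has a cycle
Q: it is not a tree
We have P → Q and Q is false.
By modus tollens, P must be false.

It is not the case that the graph has a cycle


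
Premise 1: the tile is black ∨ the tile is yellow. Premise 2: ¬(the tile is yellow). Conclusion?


Disjunctive syllogism: P ∨ Q, ¬P ⊢ Q
Disjunction: the tile is black ∨ the tile is yellow
We know it is not the case that the tile is yellow.
By disjunctive syllogism, the other disjunct must be true.

The tile is black


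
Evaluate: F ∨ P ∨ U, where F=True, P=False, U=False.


F = True, P = False, U = False
Expression: F ∨ P ∨ U
Step 1: F ∨ P = True OR False = True
Step 2: (True) ∨ U = True OR False = True

True


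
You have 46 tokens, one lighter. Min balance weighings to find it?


Each weighing has 3 outcomes (left heavy / balance / right heavy), so k weighings distinguish at most 3^k cases; splitting into three near-equal groups achieves this.
Need 3^k ≥ 46: 3^3 = 27 < 46 ≤ 3^4 = 81
k = ⌈log₃(46)⌉ = 4

4


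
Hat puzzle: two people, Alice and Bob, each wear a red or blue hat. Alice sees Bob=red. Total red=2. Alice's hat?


Total red = 2, Bob = red
Red accounted for: 1
Remaining for Alice: 1
Alice's hat is red.

red


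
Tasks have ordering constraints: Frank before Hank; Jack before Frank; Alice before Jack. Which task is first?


Constraints: Frank before Hank; Jack before Frank; Alice before Jack
The first task can have nothing scheduled before it, so it must never appear on the right of a 'before'.
Tasks appearing after some 'before': Hank, Frank, Jack.
The only task not in that list is Alice → it is first.

Alice


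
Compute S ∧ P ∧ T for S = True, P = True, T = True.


S = True, P = True, T = True
Step 1: S ∧ P = True AND True = True
Step 2: (True) ∧ T = (True) AND True = True
AND is true only when ALL operands are true.

True


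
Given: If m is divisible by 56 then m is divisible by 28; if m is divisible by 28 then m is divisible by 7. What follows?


Hypothetical syllogism: P → Q, Q → R ⊢ P → R
Premise 1: m is divisible by 56 → m is divisible by 28
Premise 2: m is divisible by 28 → m is divisible by 7
Chain the implications: the middle term (m is divisible by 28) links the two.
Conclusion: If m is divisible by 56, then m is divisible by 7.

If m is divisible by 56, then m is divisible by 7.


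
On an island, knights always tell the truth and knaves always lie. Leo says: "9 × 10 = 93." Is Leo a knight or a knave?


Statement: "9 × 10 = 93."
Actual: 9 × 10 = 90
Claimed: 93
Statement is FALSE → Leo lies → Knave

Knave


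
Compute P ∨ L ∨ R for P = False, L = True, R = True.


P = False, L = True, R = True
Step 1: P ∨ L = False OR True = True
Step 2: True ∨ R = True OR True = True
OR is true when at least one operand is true.

True


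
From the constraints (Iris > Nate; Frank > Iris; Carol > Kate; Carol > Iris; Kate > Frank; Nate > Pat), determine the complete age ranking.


Constraints: Iris > Nate; Frank > Iris; Carol > Kate; Carol > Iris; Kate > Frank; Nate > Pat
Method: at each step, the next-highest is the one remaining person who never appears on the smaller side of a constraint between remaining people.
  Step 1: remaining {Nate, Iris, Carol, Frank, Pat, Kate}; on the smaller side: {Nate, Iris, Frank, Pat, Kate} → Carol is next (Carol > Kate; Carol > Iris).
  Step 2: remaining {Nate, Iris, Frank, Pat, Kate}; on the smaller side: {Nate, Iris, Frank, Pat} → Kate is next (Kate > Frank).
  Step 3: remaining {Nate, Iris, Frank, Pat}; on the smaller side: {Nate, Iris, Pat} → Frank is next (Frank > Iris).
  Step 4: remaining {Nate, Iris, Pat}; on the smaller side: {Nate, Pat} → Iris is next (Iris > Nate).
  Step 5: remaining {Nate, Pat}; on the smaller side: {Pat} → Nate is next (Nate > Pat).
  Step 6: only Pat remains → lowest.
Final ranking (highest to lowest):

Carol > Kate > Frank > Iris > Nate > Pat


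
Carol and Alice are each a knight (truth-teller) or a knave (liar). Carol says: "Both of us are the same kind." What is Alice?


Carol says: "Both of us are the same kind."
Case 1: Carol is a Knight (truth-teller)
  Statement is true → they ARE the same → Alice is also a Knight
Case 2: Carol is a Knave (liar)
  Statement is false → they are NOT the same → Alice is a Knight
In both cases, Alice is a Knight.

Knight


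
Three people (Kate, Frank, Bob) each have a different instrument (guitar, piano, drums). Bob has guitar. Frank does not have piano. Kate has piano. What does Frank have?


From clues:
  Bob → guitar
  Kate → piano
By elimination, Frank gets the remaining.

drums


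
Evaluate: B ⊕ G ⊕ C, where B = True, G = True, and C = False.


B = True, G = True, C = False
Step 1: B ⊕ G = True XOR True = False
Step 2: False ⊕ C = False XOR False = False
XOR is true when an odd number of operands are true.

False


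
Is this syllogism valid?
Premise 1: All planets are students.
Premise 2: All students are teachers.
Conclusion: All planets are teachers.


Premise 1: All planets are students.
Premise 2: All students are teachers.
Conclusion: All planets are teachers.
Barbara syllogism (AAA-1): All A are B, All B are C → All A are C.
Middle term (students) distributed in premise 2.

Valid


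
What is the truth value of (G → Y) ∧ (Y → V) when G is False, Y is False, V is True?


G = False, Y = False, V = True
Step 1: G → Y is false only when G=True and Y=False. Result: True
Step 2: Y → V is false only when Y=True and V=False. Result: True
Step 3: True ∧ True = True

True


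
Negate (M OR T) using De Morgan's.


De Morgan's law: ¬(P ∨ Q) ≡ ¬P ∧ ¬Q
¬(M ∨ T) = ¬M ∧ ¬T

¬M ∧ ¬T


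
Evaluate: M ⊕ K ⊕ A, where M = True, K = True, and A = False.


M = True, K = True, A = False
Step 1: M ⊕ K = True XOR True = False
Step 2: False ⊕ A = False XOR False = False
XOR is true when an odd number of operands are true.

False


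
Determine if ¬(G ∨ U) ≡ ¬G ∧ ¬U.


Expression 1: ¬(G ∨ U)
Expression 2: ¬G ∧ ¬U
Truth table (G U | Expr1 Expr2):
  T T |   F     F
  T F |   F     F
  F T |   F     F
  F F |   T     T
All 4 rows agree, so the expressions are logically equivalent.

Yes


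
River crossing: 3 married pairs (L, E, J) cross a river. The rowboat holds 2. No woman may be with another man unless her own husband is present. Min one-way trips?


Label couples L, E, J (H = husband, W = wife).
Counting alone: 6 people, the rowboat carries 2 and someone must bring it back, so each round trip nets at most +1 on the far side until the last crossing → at least 9 trips. The jealousy constraint makes 9 impossible; the shortest valid schedule has 11:
1. WL+WE →  (far: WL,WE; near: HL,HE,HJ,WJ)
2. WL ←       (far: WE; near: HL,HE,HJ,WL,WJ)
3. WL+WJ →  (far: WL,WE,WJ; near: HL,HE,HJ)
4. WL ←       (far: WE,WJ; near: HL,HE,HJ,WL)
5. HE+HJ →  (far: HE,WE,HJ,WJ; near: HL,WL)
6. HE+WE ←  (far: HJ,WJ; near: HL,WL,HE,WE)
7. HL+HE →  (far: HL,HE,HJ,WJ; near: WL,WE)
8. WJ ←       (far: HL,HE,HJ; near: WL,WE,WJ)
9. WL+WE →  (far: HL,WL,HE,WE,HJ; near: WJ)
10. HJ ←      (far: HL,WL,HE,WE; near: HJ,WJ)
11. HJ+WJ → (far: all six; near: empty)
In every state each wife is either with her husband or with no other man.
Minimum trips = 11

11


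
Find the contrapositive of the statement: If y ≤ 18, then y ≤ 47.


Original: If y ≤ 18, then y ≤ 47
Contrapositive: If ¬Q, then ¬P
Negate Q: not (y ≤ 47)
Negate P: not (y ≤ 18)

If not (y ≤ 47), then not (y ≤ 18).


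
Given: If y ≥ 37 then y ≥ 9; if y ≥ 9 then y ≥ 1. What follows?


Hypothetical syllogism: P → Q, Q → R ⊢ P → R
Premise 1: y ≥ 37 → y ≥ 9
Premise 2: y ≥ 9 → y ≥ 1
Chain the implications: the middle term (y ≥ 9) links the two.
Conclusion: If y ≥ 37, then y ≥ 1.

If y ≥ 37, then y ≥ 1.


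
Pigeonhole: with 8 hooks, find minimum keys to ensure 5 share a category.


Pigeonhole: to guarantee k in one of n categories, need (k-1)×n + 1.
k = 5, n = 8
Minimum = (5-1) × 8 + 1 = 4 × 8 + 1

33


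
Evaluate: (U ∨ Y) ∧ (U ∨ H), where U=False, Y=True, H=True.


U = False, Y = True, H = True
Expression: (U ∨ Y) ∧ (U ∨ H)
Step 1: U ∨ Y = False OR True = True
Step 2: U ∨ H = False OR True = True
Step 3: (True) ∧ (True) = True AND True = True

True


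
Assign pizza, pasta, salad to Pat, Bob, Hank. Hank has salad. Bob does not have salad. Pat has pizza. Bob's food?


From clues:
  Hank → salad
  Pat → pizza
By elimination, Bob gets the remaining.

pasta


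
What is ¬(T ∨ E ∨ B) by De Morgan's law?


De Morgan's law: ¬(P ∨ Q ∨ R) ≡ ¬P ∧ ¬Q ∧ ¬R
¬(T ∨ E ∨ B) = ¬T ∧ ¬E ∧ ¬B

¬T ∧ ¬E ∧ ¬B


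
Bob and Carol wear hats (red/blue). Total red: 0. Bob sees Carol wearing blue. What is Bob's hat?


Total red = 0, Carol = blue
Red accounted for: 0
Remaining for Bob: 0
Bob's hat is blue.

blue


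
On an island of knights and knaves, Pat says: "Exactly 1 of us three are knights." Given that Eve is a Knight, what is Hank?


Pat claims exactly 1 knights among Pat, Eve, Hank.
Given: Eve is a Knight.

Case 1: Pat is a Knight (tells truth)
  Then exactly 1 of the three are knights.
  Counting Pat, Eve: 2 knight(s) so far. Need -1 more → impossible.
Case 2: Pat is a Knave (lies)
  Then the count is NOT 1.
  If Hank = Knave, count = 1 = 1 → claim would be true, contradicts lie.
  If Hank = Knight, count = 2 ≠ 1 → lie confirmed ✓

Hank is a Knight.

Knight


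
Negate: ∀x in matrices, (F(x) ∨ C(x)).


Original: ∀x (F(x) ∨ C(x))
Rule: ¬∀→∃, ¬∃→∀, negate predicate.
Negation: ∃x (¬F(x) ∧ ¬C(x))

∃x (¬F(x) ∧ ¬C(x))


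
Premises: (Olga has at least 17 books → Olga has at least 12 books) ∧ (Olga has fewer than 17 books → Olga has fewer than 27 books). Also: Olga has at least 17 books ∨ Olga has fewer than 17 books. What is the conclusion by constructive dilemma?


Constructive dilemma: (P → Q) ∧ (R → S), P ∨ R ⊢ Q ∨ S
Premise 1: Olga has at least 17 books → Olga has at least 12 books
Premise 2: Olga has fewer than 17 books → Olga has fewer than 27 books
Premise 3: Olga has at least 17 books ∨ Olga has fewer than 17 books
Case 1: Assuming Olga has at least 17 books, then by Premise 1, Olga has at least 12 books.
Case 2: Assuming Olga has fewer than 17 books, then by Premise 2, Olga has fewer than 27 books.
Since one of Olga has at least 17 books or Olga has fewer than 17 books must hold, we get Olga has at least 12 books or Olga has fewer than 27 books.

Olga has at least 12 books or Olga has fewer than 27 books.


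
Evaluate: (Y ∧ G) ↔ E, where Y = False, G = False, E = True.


Y = False, G = False, E = True
Step 1: Y ∧ G = False AND False = False
Step 2: (False) ↔ E: true when both sides have same truth value.
Result: False ↔ True = False

False


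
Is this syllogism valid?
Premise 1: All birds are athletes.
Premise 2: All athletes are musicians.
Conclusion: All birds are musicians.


Premise 1: All birds are athletes.
Premise 2: All athletes are musicians.
Conclusion: All birds are musicians.
Barbara syllogism (AAA-1): All A are B, All B are C → All A are C.
Middle term (athletes) distributed in premise 2.

Valid


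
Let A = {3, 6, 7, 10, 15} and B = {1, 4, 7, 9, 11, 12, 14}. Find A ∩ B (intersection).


A = {3, 6, 7, 10, 15}
B = {1, 4, 7, 9, 11, 12, 14}
Operation: intersection
Elements in both: 7

{7}


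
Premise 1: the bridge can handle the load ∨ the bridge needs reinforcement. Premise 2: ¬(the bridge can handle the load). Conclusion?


Disjunctive syllogism: P ∨ Q, ¬P ⊢ Q
Disjunction: the bridge can handle the load ∨ the bridge needs reinforcement
We know it is not the case that the bridge can handle the load.
By disjunctive syllogism, the other disjunct must be true.

The bridge needs reinforcement


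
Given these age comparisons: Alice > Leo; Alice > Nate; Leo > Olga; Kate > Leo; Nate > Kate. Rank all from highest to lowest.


Constraints: Alice > Leo; Alice > Nate; Leo > Olga; Kate > Leo; Nate > Kate
Method: at each step, the next-highest is the one remaining person who never appears on the smaller side of a constraint between remaining people.
  Step 1: remaining {Alice, Nate, Leo, Kate, Olga}; on the smaller side: {Nate, Leo, Kate, Olga} → Alice is next (Alice > Leo; Alice > Nate).
  Step 2: remaining {Nate, Leo, Kate, Olga}; on the smaller side: {Leo, Kate, Olga} → Nate is next (Nate > Kate).
  Step 3: remaining {Leo, Kate, Olga}; on the smaller side: {Leo, Olga} → Kate is next (Kate > Leo).
  Step 4: remaining {Leo, Olga}; on the smaller side: {Olga} → Leo is next (Leo > Olga).
  Step 5: only Olga remains → lowest.
Final ranking (highest to lowest):

Alice > Nate > Kate > Leo > Olga


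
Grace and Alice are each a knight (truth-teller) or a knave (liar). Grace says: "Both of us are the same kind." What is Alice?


Grace says: "Both of us are the same kind."
Case 1: Grace is a Knight (truth-teller)
  Statement is true → they ARE the same → Alice is also a Knight
Case 2: Grace is a Knave (liar)
  Statement is false → they are NOT the same → Alice is a Knight
In both cases, Alice is a Knight.

Knight


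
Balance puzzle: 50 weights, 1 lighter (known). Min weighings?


Each weighing has 3 outcomes (left heavy / balance / right heavy), so k weighings distinguish at most 3^k cases; splitting into three near-equal groups achieves this.
Need 3^k ≥ 50: 3^3 = 27 < 50 ≤ 3^4 = 81
k = ⌈log₃(50)⌉ = 4

4


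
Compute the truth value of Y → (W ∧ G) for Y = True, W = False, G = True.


Y = True, W = False, G = True
Step 1: W ∧ G = False AND True = False
Step 2: Y → (False): false only when Y=True and consequent=False.
Result: False

False


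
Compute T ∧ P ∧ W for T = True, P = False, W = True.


T = True, P = False, W = True
Step 1: T ∧ P = True AND False = False
Step 2: (False) ∧ W = (False) AND True = False
AND is true only when ALL operands are true.

False


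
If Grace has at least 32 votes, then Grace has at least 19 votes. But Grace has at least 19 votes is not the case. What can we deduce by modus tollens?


Modus tollens: P → Q, ¬Q ⊢ ¬P
P: Grace has at least 32 votes
Q: Grace has at least 19 votes
We have P → Q and Q is false.
By modus tollens, P must be false.

It is not the case that Grace has at least 32 votes


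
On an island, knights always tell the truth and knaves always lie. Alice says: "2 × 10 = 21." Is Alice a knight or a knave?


Statement: "2 × 10 = 21."
Actual: 2 × 10 = 20
Claimed: 21
Statement is FALSE → Alice lies → Knave

Knave


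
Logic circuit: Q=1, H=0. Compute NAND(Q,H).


Q AND H = 0
NOT(0) = 1

1


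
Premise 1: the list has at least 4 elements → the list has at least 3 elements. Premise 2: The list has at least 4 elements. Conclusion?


Modus ponens: P → Q, P ⊢ Q
P: the list has at least 4 elements
Q: the list has at least 3 elements
We have P → Q and P is true.
By modus ponens, Q must be true.

The list has at least 3 elements


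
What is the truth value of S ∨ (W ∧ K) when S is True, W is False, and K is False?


S = True, W = False, K = False
Step 1: W ∧ K = False AND False = False
Step 2: S ∨ False = True OR False = True
AND evaluated first (higher precedence); then OR applied.

True


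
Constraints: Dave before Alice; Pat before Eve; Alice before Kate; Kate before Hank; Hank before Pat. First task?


Constraints: Dave before Alice; Pat before Eve; Alice before Kate; Kate before Hank; Hank before Pat
The first task can have nothing scheduled before it, so it must never appear on the right of a 'before'.
Tasks appearing after some 'before': Alice, Eve, Kate, Hank, Pat.
The only task not in that list is Dave → it is first.

Dave


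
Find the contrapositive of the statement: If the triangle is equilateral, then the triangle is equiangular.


Original: If the triangle is equilateral, then the triangle is equiangular
Contrapositive: If ¬Q, then ¬P
Negate Q: not (the triangle is equiangular)
Negate P: not (the triangle is equilateral)

If not (the triangle is equiangular), then not (the triangle is equilateral).


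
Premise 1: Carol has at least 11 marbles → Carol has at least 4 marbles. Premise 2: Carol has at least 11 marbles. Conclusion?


Modus ponens: P → Q, P ⊢ Q
P: Carol has at least 11 marbles
Q: Carol has at least 4 marbles
We have P → Q and P is true.
By modus ponens, Q must be true.

Carol has at least 4 marbles


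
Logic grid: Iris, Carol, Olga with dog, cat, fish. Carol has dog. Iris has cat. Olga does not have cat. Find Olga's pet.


From clues:
  Iris → cat
  Carol → dog
By elimination, Olga gets the remaining.

fish


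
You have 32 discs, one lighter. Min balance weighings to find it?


Each weighing has 3 outcomes (left heavy / balance / right heavy), so k weighings distinguish at most 3^k cases; splitting into three near-equal groups achieves this.
Need 3^k ≥ 32: 3^3 = 27 < 32 ≤ 3^4 = 81
k = ⌈log₃(32)⌉ = 4

4


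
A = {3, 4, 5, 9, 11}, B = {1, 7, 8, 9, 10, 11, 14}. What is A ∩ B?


A = {3, 4, 5, 9, 11}
B = {1, 7, 8, 9, 10, 11, 14}
Operation: intersection
Elements in both: 9, 11

{9, 11}


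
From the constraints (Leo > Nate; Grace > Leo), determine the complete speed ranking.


Constraints: Leo > Nate; Grace > Leo
Method: at each step, the next-highest is the one remaining person who never appears on the smaller side of a constraint between remaining people.
  Step 1: remaining {Nate, Grace, Leo}; on the smaller side: {Nate, Leo} → Grace is next (Grace > Leo).
  Step 2: remaining {Nate, Leo}; on the smaller side: {Nate} → Leo is next (Leo > Nate).
  Step 3: only Nate remains → lowest.
Final ranking (highest to lowest):

Grace > Leo > Nate


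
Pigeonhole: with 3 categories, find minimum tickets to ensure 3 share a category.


Pigeonhole: to guarantee k in one of n categories, need (k-1)×n + 1.
k = 3, n = 3
Minimum = (3-1) × 3 + 1 = 2 × 3 + 1

7


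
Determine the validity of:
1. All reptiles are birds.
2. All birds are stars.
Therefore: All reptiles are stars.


Premise 1: All reptiles are birds.
Premise 2: All birds are stars.
Conclusion: All reptiles are stars.
Barbara syllogism (AAA-1): All A are B, All B are C → All A are C.
Middle term (birds) distributed in premise 2.

Valid


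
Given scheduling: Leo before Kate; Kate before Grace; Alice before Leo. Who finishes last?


Constraints: Leo before Kate; Kate before Grace; Alice before Leo
The last task can have nothing scheduled after it, so it must never appear on the left of a 'before'.
Tasks appearing before some other task: Leo, Kate, Alice.
The only task not in that list is Grace → it is last.

Grace


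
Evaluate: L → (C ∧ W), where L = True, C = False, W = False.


L = True, C = False, W = False
Step 1: C ∧ W = False AND False = False
Step 2: L → (False): false only when L=True and consequent=False.
Result: False

False


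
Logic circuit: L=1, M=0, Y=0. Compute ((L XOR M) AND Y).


L XOR M = 1^0 = 1
1 AND 0 = 0

0


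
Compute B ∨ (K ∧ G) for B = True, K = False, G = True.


B = True, K = False, G = True
Step 1: K ∧ G = False AND True = False
Step 2: B ∨ False = True OR False = True
AND evaluated first (higher precedence); then OR applied.

True


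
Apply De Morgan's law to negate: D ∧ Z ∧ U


De Morgan's law: ¬(P ∧ Q ∧ R) ≡ ¬P ∨ ¬Q ∨ ¬R
¬(D ∧ Z ∧ U) = ¬D ∨ ¬Z ∨ ¬U

¬D ∨ ¬Z ∨ ¬U


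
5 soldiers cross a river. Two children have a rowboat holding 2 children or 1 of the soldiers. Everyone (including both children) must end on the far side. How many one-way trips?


Per crossing of one of the soldiers: children→, one←, one of the soldiers→, one← = 4 trips
5 × 4 = 20, + 1 final children→ = 21
Minimum trips = 21

21


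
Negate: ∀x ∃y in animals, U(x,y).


Original: ∀x ∃y U(x,y)
Rule: ¬∀→∃, ¬∃→∀, negate predicate.
Negation: ∃x ∀y ¬U(x,y)

∃x ∀y ¬U(x,y)


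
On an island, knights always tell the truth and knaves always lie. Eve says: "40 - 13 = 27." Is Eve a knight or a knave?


Statement: "40 - 13 = 27."
Actual: 40 - 13 = 27
Claimed: 27
Statement is TRUE → Eve tells the truth → Knight

Knight


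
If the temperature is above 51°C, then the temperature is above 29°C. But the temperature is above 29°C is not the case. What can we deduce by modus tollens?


Modus tollens: P → Q, ¬Q ⊢ ¬P
P: the temperature is above 51°C
Q: the temperature is above 29°C
We have P → Q and Q is false.
By modus tollens, P must be false.

It is not the case that the temperature is above 51°C


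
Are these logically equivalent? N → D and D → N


Expression 1: N → D
Expression 2: D → N
Truth table (N D | Expr1 Expr2):
  T T |   T     T
  T F |   F     T   ← differ
  F T |   T     F   ← differ
  F F |   T     T
Counterexample: N=T, D=F gives Expr1 = F but Expr2 = T, so the expressions are NOT logically equivalent.

No


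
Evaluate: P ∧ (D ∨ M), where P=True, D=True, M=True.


P = True, D = True, M = True
Expression: P ∧ (D ∨ M)
Step 1: D ∨ M = True OR True = True
Step 2: P ∧ (True) = True AND True = True

True


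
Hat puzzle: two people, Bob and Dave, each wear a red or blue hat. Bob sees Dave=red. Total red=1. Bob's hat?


Total red = 1, Dave = red
Red accounted for: 1
Remaining for Bob: 0
Bob's hat is blue.

blue


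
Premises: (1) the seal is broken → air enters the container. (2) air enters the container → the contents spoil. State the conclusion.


Hypothetical syllogism: P → Q, Q → R ⊢ P → R
Premise 1: the seal is broken → air enters the container
Premise 2: air enters the container → the contents spoil
Chain the implications: the middle term (air enters the container) links the two.
Conclusion: If the seal is broken, then the contents spoil.

If the seal is broken, then the contents spoil.


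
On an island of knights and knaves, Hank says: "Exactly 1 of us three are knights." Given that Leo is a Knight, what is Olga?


Hank claims exactly 1 knights among Hank, Leo, Olga.
Given: Leo is a Knight.

Case 1: Hank is a Knight (tells truth)
  Then exactly 1 of the three are knights.
  Counting Hank, Leo: 2 knight(s) so far. Need -1 more → impossible.
Case 2: Hank is a Knave (lies)
  Then the count is NOT 1.
  If Olga = Knave, count = 1 = 1 → claim would be true, contradicts lie.
  If Olga = Knight, count = 2 ≠ 1 → lie confirmed ✓

Olga is a Knight.

Knight


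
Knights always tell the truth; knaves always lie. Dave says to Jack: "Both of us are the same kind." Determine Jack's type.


Dave says: "Both of us are the same kind."
Case 1: Dave is a Knight (truth-teller)
  Statement is true → they ARE the same → Jack is also a Knight
Case 2: Dave is a Knave (liar)
  Statement is false → they are NOT the same → Jack is a Knight
In both cases, Jack is a Knight.

Knight


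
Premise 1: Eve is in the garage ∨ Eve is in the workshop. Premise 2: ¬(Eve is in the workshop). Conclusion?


Disjunctive syllogism: P ∨ Q, ¬P ⊢ Q
Disjunction: Eve is in the garage ∨ Eve is in the workshop
We know it is not the case that Eve is in the workshop.
By disjunctive syllogism, the other disjunct must be true.

Eve is in the garage


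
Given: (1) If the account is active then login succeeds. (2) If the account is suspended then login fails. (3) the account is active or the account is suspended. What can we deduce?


Constructive dilemma: (P → Q) ∧ (R → S), P ∨ R ⊢ Q ∨ S
Premise 1: the account is active → login succeeds
Premise 2: the account is suspended → login fails
Premise 3: the account is active ∨ the account is suspended
Case 1: Assuming the account is active, then by Premise 1, login succeeds.
Case 2: Assuming the account is suspended, then by Premise 2, login fails.
Since one of the account is active or the account is suspended must hold, we get login succeeds or login fails.

Login succeeds or login fails.


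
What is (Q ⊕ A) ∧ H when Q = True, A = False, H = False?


Q = True, A = False, H = False
Step 1: Q ⊕ A = True XOR False = True
Step 2: True ∧ H = True AND False = False
XOR true when exactly one of Q,A is true; then AND with H.

False


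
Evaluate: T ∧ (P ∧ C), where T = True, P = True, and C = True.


T = True, P = True, C = True
Step 1: P ∧ C = True AND True = True
Step 2: T ∧ True = True AND True = True
AND is true only when ALL operands are true.

True


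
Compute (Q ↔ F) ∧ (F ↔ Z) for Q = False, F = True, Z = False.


Q = False, F = True, Z = False
Step 1: Q ↔ F is true when Q and F have the same value. Result: False
Step 2: F ↔ Z is true when F and Z have the same value. Result: False
Step 3: False ∧ False = False

False


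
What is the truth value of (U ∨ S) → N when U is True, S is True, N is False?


U = True, S = True, N = False
Step 1: U ∨ S = True OR True = True
Step 2: (True) → N: false only when antecedent=True and N=False.
Result: False

False


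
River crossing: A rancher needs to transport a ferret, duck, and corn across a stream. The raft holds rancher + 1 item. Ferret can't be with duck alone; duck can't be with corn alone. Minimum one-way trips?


1. rancher+duck → 2. rancher ← 3. rancher+ferret → 4. rancher+duck ← 5. rancher+corn → 6. rancher ← 7. rancher+duck →
Minimum trips = 7

7


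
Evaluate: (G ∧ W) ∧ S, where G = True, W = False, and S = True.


G = True, W = False, S = True
Step 1: G ∧ W = True AND False = False
Step 2: False ∧ S = False AND True = False
AND is true only when ALL operands are true.

False


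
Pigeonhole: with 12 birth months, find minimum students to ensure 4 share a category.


Pigeonhole: to guarantee k in one of n categories, need (k-1)×n + 1.
k = 4, n = 12
Minimum = (4-1) × 12 + 1 = 3 × 12 + 1

37


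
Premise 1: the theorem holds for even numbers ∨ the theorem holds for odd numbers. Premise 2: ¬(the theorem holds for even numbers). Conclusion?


Disjunctive syllogism: P ∨ Q, ¬P ⊢ Q
Disjunction: the theorem holds for even numbers ∨ the theorem holds for odd numbers
We know it is not the case that the theorem holds for even numbers.
By disjunctive syllogism, the other disjunct must be true.

The theorem holds for odd numbers


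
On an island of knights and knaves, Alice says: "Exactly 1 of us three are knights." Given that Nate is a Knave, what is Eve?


Alice claims exactly 1 knights among Alice, Nate, Eve.
Given: Nate is a Knave.

Case 1: Alice is a Knight (tells truth)
  Then exactly 1 of the three are knights.
  Counting Alice, Nate: 1 knight(s) so far. Need 0 more → Eve = Knave.
Case 2: Alice is a Knave (lies)
  Then the count is NOT 1.
  If Eve = Knight, count = 1 = 1 → claim would be true, contradicts lie.
  If Eve = Knave, count = 0 ≠ 1 → lie confirmed ✓

Eve is a Knave.

Knave
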